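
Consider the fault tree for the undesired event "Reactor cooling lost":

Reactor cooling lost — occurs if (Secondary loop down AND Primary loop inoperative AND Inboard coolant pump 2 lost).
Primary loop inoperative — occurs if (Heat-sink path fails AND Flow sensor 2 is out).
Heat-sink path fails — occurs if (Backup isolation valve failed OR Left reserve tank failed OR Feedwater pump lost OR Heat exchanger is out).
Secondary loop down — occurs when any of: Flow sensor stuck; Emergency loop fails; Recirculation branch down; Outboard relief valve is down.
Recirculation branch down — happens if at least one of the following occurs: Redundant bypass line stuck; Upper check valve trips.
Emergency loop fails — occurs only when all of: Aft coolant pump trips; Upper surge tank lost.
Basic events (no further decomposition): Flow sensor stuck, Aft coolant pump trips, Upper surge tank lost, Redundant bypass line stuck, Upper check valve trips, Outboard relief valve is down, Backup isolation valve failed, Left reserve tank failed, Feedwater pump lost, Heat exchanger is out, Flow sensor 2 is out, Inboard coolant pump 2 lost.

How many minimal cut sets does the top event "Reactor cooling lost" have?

20

Emergency loop fails [AND]: one cut set from each child combined → 1 × 1 = 1 cut set(s).
Recirculation branch down [OR]: union of children's cut sets → 2 cut set(s).
Secondary loop down [OR]: union of children's cut sets → 5 cut set(s).
Heat-sink path fails [OR]: union of children's cut sets → 4 cut set(s).
Primary loop inoperative [AND]: one cut set from each child combined → 4 × 1 = 4 cut set(s).
Reactor cooling lost [AND]: one cut set from each child combined → 5 × 4 × 1 = 20 cut set(s).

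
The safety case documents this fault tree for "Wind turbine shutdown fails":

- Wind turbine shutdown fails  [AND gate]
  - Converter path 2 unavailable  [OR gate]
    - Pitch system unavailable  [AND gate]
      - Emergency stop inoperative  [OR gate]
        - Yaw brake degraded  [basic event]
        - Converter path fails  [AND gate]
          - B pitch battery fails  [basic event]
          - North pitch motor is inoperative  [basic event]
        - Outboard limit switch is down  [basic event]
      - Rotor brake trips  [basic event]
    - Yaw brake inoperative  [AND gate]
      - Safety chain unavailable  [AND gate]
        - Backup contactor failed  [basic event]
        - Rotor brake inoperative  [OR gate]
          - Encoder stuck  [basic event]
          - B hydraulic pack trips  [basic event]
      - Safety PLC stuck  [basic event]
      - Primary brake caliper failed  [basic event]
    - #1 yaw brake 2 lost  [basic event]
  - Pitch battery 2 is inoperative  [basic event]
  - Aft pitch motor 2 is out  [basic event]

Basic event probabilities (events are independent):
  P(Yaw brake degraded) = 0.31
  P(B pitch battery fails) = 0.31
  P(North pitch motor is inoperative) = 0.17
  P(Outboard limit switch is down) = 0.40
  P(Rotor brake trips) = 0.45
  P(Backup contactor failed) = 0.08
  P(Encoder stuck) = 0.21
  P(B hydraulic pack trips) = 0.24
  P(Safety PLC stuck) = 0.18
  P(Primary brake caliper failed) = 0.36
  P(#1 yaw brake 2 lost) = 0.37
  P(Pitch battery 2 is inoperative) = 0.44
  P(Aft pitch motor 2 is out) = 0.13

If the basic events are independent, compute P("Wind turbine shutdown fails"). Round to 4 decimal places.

0.0311

P(Converter path fails) [AND] = 0.31 × 0.17 = 0.052700
P(Emergency stop inoperative) [OR] = 1 − (1−0.31) × (1−0.052700) × (1−0.40) = 0.607818
P(Pitch system unavailable) [AND] = 0.607818 × 0.45 = 0.273518
P(Rotor brake inoperative) [OR] = 1 − (1−0.21) × (1−0.24) = 0.399600
P(Safety chain unavailable) [AND] = 0.08 × 0.399600 = 0.031968
P(Yaw brake inoperative) [AND] = 0.031968 × 0.18 × 0.36 = 0.002072
P(Converter path 2 unavailable) [OR] = 1 − (1−0.273518) × (1−0.002072) × (1−0.37) = 0.543265
P(Wind turbine shutdown fails) [AND] = 0.543265 × 0.44 × 0.13 = 0.031075
Rounded to 4 decimal places: P(Wind turbine shutdown fails) ≈ 0.0311.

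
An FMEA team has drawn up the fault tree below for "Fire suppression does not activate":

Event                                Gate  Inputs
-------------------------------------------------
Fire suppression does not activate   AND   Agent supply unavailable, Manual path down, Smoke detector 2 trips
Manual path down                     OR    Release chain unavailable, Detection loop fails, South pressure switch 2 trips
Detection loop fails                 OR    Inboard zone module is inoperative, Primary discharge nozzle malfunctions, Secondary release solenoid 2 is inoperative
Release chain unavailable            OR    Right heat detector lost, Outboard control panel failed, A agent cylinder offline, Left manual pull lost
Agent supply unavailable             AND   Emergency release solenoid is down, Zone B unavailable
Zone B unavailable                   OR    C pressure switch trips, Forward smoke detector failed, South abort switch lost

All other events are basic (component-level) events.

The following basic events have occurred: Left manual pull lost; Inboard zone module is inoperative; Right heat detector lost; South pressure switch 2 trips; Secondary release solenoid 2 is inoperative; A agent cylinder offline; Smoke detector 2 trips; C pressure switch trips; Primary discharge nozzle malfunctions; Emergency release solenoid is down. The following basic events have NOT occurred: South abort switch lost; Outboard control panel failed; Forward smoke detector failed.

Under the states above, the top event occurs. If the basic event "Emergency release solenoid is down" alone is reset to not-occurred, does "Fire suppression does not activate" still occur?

No

Counterfactual: set "Emergency release solenoid is down" to not occurred.
Zone B unavailable [OR]: C pressure switch trips=occurs, Forward smoke detector failed=not, South abort switch lost=not → at least one input occurs → occurs.
Agent supply unavailable [AND]: Emergency release solenoid is down=not, Zone B unavailable=occurs → not all inputs occur → does not occur.
Release chain unavailable [OR]: Right heat detector lost=occurs, Outboard control panel failed=not, A agent cylinder offline=occurs, Left manual pull lost=occurs → at least one input occurs → occurs.
Detection loop fails [OR]: Inboard zone module is inoperative=occurs, Primary discharge nozzle malfunctions=occurs, Secondary release solenoid 2 is inoperative=occurs → at least one input occurs → occurs.
Manual path down [OR]: Release chain unavailable=occurs, Detection loop fails=occurs, South pressure switch 2 trips=occurs → at least one input occurs → occurs.
Fire suppression does not activate [AND]: Agent supply unavailable=not, Manual path down=occurs, Smoke detector 2 trips=occurs → not all inputs occur → does not occur.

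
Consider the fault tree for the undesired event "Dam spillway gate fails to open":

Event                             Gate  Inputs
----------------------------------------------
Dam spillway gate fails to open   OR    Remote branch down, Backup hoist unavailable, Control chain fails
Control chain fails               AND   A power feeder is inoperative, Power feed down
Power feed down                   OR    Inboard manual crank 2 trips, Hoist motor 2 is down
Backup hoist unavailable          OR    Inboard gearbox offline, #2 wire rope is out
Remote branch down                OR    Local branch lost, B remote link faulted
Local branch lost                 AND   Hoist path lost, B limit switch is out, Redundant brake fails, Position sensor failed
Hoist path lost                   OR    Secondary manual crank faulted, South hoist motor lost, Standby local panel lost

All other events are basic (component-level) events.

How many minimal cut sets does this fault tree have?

Hoist path lost [OR]: union of children's cut sets → 3 cut set(s).
Local branch lost [AND]: one cut set from each child combined → 3 × 1 × 1 × 1 = 3 cut set(s).
Remote branch down [OR]: union of children's cut sets → 4 cut set(s).
Backup hoist unavailable [OR]: union of children's cut sets → 2 cut set(s).
Power feed down [OR]: union of children's cut sets → 2 cut set(s).
Control chain fails [AND]: one cut set from each child combined → 1 × 2 = 2 cut set(s).
Dam spillway gate fails to open [OR]: union of children's cut sets → 8 cut set(s).
Minimal cut sets: {B limit switch is out, Position sensor failed, Redundant brake fails, Secondary manual crank faulted}; {B limit switch is out, Position sensor failed, Redundant brake fails, South hoist motor lost}; {B limit switch is out, Position sensor failed, Redundant brake fails, Standby local panel lost}; {B remote link faulted}; {Inboard gearbox offline}; {#2 wire rope is out}; {A power feeder is inoperative, Inboard manual crank 2 trips}; {A power feeder is inoperative, Hoist motor 2 is down}.

8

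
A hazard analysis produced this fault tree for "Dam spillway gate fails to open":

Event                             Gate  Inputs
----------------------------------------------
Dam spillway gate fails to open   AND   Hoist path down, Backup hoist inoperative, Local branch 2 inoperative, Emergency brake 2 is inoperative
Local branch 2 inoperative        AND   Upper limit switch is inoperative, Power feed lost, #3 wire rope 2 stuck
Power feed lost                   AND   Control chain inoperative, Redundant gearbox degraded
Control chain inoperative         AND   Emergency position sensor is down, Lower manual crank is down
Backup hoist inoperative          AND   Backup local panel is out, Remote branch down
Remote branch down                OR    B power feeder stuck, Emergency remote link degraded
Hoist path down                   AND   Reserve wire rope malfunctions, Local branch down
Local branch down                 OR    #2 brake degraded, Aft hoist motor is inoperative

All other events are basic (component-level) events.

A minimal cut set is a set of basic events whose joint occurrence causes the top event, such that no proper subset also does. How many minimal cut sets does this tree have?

Local branch down [OR]: union of children's cut sets → 2 cut set(s).
Hoist path down [AND]: one cut set from each child combined → 1 × 2 = 2 cut set(s).
Remote branch down [OR]: union of children's cut sets → 2 cut set(s).
Backup hoist inoperative [AND]: one cut set from each child combined → 1 × 2 = 2 cut set(s).
Control chain inoperative [AND]: one cut set from each child combined → 1 × 1 = 1 cut set(s).
Power feed lost [AND]: one cut set from each child combined → 1 × 1 = 1 cut set(s).
Local branch 2 inoperative [AND]: one cut set from each child combined → 1 × 1 × 1 = 1 cut set(s).
Dam spillway gate fails to open [AND]: one cut set from each child combined → 2 × 2 × 1 × 1 = 4 cut set(s).
Minimal cut sets: {#2 brake degraded, #3 wire rope 2 stuck, B power feeder stuck, Backup local panel is out, Emergency brake 2 is inoperative, Emergency position sensor is down, Lower manual crank is down, Redundant gearbox degraded, Reserve wire rope malfunctions, Upper limit switch is inoperative}; {#2 brake degraded, #3 wire rope 2 stuck, Backup local panel is out, Emergency brake 2 is inoperative, Emergency position sensor is down, Emergency remote link degraded, Lower manual crank is down, Redundant gearbox degraded, Reserve wire rope malfunctions, Upper limit switch is inoperative}; {#3 wire rope 2 stuck, Aft hoist motor is inoperative, B power feeder stuck, Backup local panel is out, Emergency brake 2 is inoperative, Emergency position sensor is down, Lower manual crank is down, Redundant gearbox degraded, Reserve wire rope malfunctions, Upper limit switch is inoperative}; {#3 wire rope 2 stuck, Aft hoist motor is inoperative, Backup local panel is out, Emergency brake 2 is inoperative, Emergency position sensor is down, Emergency remote link degraded, Lower manual crank is down, Redundant gearbox degraded, Reserve wire rope malfunctions, Upper limit switch is inoperative}.

4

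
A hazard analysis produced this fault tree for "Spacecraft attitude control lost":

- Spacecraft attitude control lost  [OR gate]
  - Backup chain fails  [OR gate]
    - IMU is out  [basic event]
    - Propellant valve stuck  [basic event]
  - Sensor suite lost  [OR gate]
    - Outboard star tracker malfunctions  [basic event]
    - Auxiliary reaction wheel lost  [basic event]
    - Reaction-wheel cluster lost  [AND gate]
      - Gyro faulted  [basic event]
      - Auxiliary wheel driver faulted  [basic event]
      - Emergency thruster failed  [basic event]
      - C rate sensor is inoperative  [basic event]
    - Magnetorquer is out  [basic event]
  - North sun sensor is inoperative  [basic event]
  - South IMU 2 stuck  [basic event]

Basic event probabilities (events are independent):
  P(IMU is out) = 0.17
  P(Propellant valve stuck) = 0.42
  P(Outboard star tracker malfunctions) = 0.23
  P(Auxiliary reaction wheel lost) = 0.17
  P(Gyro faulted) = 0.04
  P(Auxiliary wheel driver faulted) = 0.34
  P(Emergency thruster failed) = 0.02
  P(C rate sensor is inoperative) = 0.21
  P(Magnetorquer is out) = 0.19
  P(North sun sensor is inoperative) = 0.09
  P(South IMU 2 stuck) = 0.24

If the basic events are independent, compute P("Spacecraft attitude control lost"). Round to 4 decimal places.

P(Backup chain fails) [OR] = 1 − (1−0.17) × (1−0.42) = 0.518600
P(Reaction-wheel cluster lost) [AND] = 0.04 × 0.34 × 0.02 × 0.21 = 0.000057
P(Sensor suite lost) [OR] = 1 − (1−0.23) × (1−0.17) × (1−0.000057) × (1−0.19) = 0.482359
P(Spacecraft attitude control lost) [OR] = 1 − (1−0.518600) × (1−0.482359) × (1−0.09) × (1−0.24) = 0.827659
Rounded to 4 decimal places: P(Spacecraft attitude control lost) ≈ 0.8277.

0.8277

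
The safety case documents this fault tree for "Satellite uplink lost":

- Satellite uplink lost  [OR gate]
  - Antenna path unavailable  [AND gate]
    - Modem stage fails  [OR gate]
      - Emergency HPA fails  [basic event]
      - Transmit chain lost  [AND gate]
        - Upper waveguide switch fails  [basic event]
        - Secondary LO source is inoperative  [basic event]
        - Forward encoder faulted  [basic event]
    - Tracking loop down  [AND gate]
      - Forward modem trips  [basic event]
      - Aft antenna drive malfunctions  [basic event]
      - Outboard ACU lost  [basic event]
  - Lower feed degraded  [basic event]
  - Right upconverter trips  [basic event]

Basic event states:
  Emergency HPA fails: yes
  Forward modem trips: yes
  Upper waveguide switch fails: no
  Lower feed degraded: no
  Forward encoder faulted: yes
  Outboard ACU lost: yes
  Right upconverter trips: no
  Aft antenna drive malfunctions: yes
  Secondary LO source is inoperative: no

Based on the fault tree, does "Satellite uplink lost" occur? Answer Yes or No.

Transmit chain lost [AND]: Upper waveguide switch fails=not, Secondary LO source is inoperative=not, Forward encoder faulted=occurs → not all inputs occur → does not occur.
Modem stage fails [OR]: Emergency HPA fails=occurs, Transmit chain lost=not → at least one input occurs → occurs.
Tracking loop down [AND]: Forward modem trips=occurs, Aft antenna drive malfunctions=occurs, Outboard ACU lost=occurs → all inputs occur → occurs.
Antenna path unavailable [AND]: Modem stage fails=occurs, Tracking loop down=occurs → all inputs occur → occurs.
Satellite uplink lost [OR]: Antenna path unavailable=occurs, Lower feed degraded=not, Right upconverter trips=not → at least one input occurs → occurs.

Yes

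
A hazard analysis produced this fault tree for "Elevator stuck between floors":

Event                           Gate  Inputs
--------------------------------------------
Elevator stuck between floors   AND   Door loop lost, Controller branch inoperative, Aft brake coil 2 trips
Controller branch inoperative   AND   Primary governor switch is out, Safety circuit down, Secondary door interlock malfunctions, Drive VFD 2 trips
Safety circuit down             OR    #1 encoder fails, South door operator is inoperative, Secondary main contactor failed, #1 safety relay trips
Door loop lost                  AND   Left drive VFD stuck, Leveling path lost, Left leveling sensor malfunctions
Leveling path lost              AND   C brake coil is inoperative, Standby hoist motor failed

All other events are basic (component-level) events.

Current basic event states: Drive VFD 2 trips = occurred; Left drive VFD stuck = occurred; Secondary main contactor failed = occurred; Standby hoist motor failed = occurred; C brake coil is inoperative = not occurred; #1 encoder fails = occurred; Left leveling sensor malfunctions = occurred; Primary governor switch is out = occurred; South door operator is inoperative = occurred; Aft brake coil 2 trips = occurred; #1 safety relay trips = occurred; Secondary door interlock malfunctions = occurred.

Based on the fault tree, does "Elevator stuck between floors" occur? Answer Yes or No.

Leveling path lost [AND]: C brake coil is inoperative=not, Standby hoist motor failed=occurs → not all inputs occur → does not occur.
Door loop lost [AND]: Left drive VFD stuck=occurs, Leveling path lost=not, Left leveling sensor malfunctions=occurs → not all inputs occur → does not occur.
Safety circuit down [OR]: #1 encoder fails=occurs, South door operator is inoperative=occurs, Secondary main contactor failed=occurs, #1 safety relay trips=occurs → at least one input occurs → occurs.
Controller branch inoperative [AND]: Primary governor switch is out=occurs, Safety circuit down=occurs, Secondary door interlock malfunctions=occurs, Drive VFD 2 trips=occurs → all inputs occur → occurs.
Elevator stuck between floors [AND]: Door loop lost=not, Controller branch inoperative=occurs, Aft brake coil 2 trips=occurs → not all inputs occur → does not occur.

No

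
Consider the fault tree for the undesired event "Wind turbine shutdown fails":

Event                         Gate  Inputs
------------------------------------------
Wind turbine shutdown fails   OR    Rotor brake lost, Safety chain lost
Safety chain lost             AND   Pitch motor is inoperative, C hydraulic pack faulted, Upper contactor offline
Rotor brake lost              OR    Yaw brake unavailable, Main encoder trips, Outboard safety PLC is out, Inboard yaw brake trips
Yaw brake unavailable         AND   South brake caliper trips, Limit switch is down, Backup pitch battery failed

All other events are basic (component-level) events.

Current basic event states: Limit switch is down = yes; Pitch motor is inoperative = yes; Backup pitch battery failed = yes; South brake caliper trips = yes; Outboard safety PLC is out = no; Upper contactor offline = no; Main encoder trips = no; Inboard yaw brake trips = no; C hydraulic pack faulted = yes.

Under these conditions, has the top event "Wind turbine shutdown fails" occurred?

Yes

Yaw brake unavailable [AND]: South brake caliper trips=occurs, Limit switch is down=occurs, Backup pitch battery failed=occurs → all inputs occur → occurs.
Rotor brake lost [OR]: Yaw brake unavailable=occurs, Main encoder trips=not, Outboard safety PLC is out=not, Inboard yaw brake trips=not → at least one input occurs → occurs.
Safety chain lost [AND]: Pitch motor is inoperative=occurs, C hydraulic pack faulted=occurs, Upper contactor offline=not → not all inputs occur → does not occur.
Wind turbine shutdown fails [OR]: Rotor brake lost=occurs, Safety chain lost=not → at least one input occurs → occurs.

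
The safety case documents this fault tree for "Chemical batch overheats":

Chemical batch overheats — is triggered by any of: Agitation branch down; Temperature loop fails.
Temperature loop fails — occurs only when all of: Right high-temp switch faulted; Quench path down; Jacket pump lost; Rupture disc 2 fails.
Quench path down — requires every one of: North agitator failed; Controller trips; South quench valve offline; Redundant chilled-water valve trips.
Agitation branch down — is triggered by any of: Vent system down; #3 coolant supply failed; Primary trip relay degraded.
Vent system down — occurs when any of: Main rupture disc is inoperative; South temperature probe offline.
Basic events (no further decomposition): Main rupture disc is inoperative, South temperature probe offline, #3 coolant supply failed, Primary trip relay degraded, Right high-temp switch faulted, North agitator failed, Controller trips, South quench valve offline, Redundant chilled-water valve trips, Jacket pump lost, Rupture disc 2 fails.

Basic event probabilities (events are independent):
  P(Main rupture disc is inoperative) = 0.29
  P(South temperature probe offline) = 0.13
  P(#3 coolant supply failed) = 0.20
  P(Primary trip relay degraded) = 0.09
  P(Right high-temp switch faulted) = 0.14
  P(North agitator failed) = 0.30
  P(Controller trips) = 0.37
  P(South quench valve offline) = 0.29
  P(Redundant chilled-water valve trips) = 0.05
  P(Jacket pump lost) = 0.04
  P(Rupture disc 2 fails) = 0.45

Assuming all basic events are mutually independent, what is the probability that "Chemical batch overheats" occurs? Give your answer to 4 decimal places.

0.5503

P(Vent system down) [OR] = 1 − (1−0.29) × (1−0.13) = 0.382300
P(Agitation branch down) [OR] = 1 − (1−0.382300) × (1−0.20) × (1−0.09) = 0.550314
P(Quench path down) [AND] = 0.30 × 0.37 × 0.29 × 0.05 = 0.001610
P(Temperature loop fails) [AND] = 0.14 × 0.001610 × 0.04 × 0.45 = 0.000004
P(Chemical batch overheats) [OR] = 1 − (1−0.550314) × (1−0.000004) = 0.550316
Rounded to 4 decimal places: P(Chemical batch overheats) ≈ 0.5503.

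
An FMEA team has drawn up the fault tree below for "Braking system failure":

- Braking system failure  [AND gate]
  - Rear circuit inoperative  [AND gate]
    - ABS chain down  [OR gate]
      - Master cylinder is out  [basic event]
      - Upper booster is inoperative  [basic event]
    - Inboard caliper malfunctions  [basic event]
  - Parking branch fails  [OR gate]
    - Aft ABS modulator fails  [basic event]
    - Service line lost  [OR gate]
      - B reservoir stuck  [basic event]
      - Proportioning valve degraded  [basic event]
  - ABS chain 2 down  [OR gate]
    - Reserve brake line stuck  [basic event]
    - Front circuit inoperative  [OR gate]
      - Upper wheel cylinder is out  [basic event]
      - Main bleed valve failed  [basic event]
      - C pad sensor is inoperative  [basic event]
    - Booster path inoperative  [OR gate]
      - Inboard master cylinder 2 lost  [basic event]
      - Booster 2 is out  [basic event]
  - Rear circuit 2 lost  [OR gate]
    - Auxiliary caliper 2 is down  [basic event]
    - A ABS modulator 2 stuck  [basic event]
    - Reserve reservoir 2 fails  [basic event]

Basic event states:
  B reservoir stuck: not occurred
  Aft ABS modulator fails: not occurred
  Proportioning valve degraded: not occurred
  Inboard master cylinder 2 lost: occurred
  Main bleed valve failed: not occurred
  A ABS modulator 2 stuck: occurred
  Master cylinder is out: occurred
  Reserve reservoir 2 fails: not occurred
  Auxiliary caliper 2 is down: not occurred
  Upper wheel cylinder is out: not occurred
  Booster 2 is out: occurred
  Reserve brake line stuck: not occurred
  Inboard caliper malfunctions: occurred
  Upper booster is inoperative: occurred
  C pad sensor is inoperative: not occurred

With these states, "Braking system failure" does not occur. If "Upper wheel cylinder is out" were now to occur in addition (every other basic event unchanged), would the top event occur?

Counterfactual: set "Upper wheel cylinder is out" to occurred.
ABS chain down [OR]: Master cylinder is out=occurs, Upper booster is inoperative=occurs → at least one input occurs → occurs.
Rear circuit inoperative [AND]: ABS chain down=occurs, Inboard caliper malfunctions=occurs → all inputs occur → occurs.
Service line lost [OR]: B reservoir stuck=not, Proportioning valve degraded=not → no input occurs → does not occur.
Parking branch fails [OR]: Aft ABS modulator fails=not, Service line lost=not → no input occurs → does not occur.
Front circuit inoperative [OR]: Upper wheel cylinder is out=occurs, Main bleed valve failed=not, C pad sensor is inoperative=not → at least one input occurs → occurs.
Booster path inoperative [OR]: Inboard master cylinder 2 lost=occurs, Booster 2 is out=occurs → at least one input occurs → occurs.
ABS chain 2 down [OR]: Reserve brake line stuck=not, Front circuit inoperative=occurs, Booster path inoperative=occurs → at least one input occurs → occurs.
Rear circuit 2 lost [OR]: Auxiliary caliper 2 is down=not, A ABS modulator 2 stuck=occurs, Reserve reservoir 2 fails=not → at least one input occurs → occurs.
Braking system failure [AND]: Rear circuit inoperative=occurs, Parking branch fails=not, ABS chain 2 down=occurs, Rear circuit 2 lost=occurs → not all inputs occur → does not occur.

No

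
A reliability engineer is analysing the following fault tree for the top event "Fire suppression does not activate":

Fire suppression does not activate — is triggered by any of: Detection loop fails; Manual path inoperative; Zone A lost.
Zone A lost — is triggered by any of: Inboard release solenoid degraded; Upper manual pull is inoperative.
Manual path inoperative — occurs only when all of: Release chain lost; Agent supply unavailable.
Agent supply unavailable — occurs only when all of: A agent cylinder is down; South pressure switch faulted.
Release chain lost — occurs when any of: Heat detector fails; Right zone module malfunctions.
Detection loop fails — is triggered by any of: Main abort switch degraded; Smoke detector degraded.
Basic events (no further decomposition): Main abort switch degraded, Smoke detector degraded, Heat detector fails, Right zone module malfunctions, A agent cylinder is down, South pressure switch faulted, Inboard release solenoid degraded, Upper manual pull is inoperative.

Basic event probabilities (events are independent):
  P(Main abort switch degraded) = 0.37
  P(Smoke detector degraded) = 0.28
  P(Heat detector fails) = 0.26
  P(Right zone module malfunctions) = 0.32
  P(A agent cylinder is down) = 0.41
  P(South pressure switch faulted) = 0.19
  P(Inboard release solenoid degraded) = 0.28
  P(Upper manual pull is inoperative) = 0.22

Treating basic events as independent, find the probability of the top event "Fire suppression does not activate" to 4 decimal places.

P(Detection loop fails) [OR] = 1 − (1−0.37) × (1−0.28) = 0.546400
P(Release chain lost) [OR] = 1 − (1−0.26) × (1−0.32) = 0.496800
P(Agent supply unavailable) [AND] = 0.41 × 0.19 = 0.077900
P(Manual path inoperative) [AND] = 0.496800 × 0.077900 = 0.038701
P(Zone A lost) [OR] = 1 − (1−0.28) × (1−0.22) = 0.438400
P(Fire suppression does not activate) [OR] = 1 − (1−0.546400) × (1−0.038701) × (1−0.438400) = 0.755117
Rounded to 4 decimal places: P(Fire suppression does not activate) ≈ 0.7551.

0.7551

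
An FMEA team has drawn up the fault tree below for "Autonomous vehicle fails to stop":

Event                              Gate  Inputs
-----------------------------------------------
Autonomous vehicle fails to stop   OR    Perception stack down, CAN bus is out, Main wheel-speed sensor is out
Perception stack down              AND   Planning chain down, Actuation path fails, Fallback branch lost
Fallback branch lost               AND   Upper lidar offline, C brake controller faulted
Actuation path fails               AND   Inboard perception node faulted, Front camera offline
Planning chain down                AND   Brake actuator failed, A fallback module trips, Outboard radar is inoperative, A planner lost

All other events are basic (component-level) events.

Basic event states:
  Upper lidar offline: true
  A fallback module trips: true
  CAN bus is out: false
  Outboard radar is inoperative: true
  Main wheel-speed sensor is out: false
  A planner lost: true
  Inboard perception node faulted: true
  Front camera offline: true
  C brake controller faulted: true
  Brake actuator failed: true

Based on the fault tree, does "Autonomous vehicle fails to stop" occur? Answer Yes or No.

Yes

Planning chain down [AND]: Brake actuator failed=occurs, A fallback module trips=occurs, Outboard radar is inoperative=occurs, A planner lost=occurs → all inputs occur → occurs.
Actuation path fails [AND]: Inboard perception node faulted=occurs, Front camera offline=occurs → all inputs occur → occurs.
Fallback branch lost [AND]: Upper lidar offline=occurs, C brake controller faulted=occurs → all inputs occur → occurs.
Perception stack down [AND]: Planning chain down=occurs, Actuation path fails=occurs, Fallback branch lost=occurs → all inputs occur → occurs.
Autonomous vehicle fails to stop [OR]: Perception stack down=occurs, CAN bus is out=not, Main wheel-speed sensor is out=not → at least one input occurs → occurs.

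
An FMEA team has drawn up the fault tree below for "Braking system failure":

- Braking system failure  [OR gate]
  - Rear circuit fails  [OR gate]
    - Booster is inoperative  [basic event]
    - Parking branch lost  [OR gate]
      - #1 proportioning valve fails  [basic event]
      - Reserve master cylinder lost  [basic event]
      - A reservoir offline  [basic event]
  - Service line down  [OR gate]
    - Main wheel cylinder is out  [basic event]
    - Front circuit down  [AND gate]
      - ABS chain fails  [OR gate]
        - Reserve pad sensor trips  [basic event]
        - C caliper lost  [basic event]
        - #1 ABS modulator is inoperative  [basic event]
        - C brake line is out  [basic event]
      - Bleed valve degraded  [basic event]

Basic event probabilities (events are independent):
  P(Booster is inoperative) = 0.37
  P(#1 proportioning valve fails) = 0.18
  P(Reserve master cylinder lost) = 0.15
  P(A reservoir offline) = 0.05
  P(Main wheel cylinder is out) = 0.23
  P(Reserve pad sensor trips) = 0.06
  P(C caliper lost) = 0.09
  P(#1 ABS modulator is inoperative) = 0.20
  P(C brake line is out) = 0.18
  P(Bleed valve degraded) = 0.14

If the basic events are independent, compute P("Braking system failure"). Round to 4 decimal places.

P(Parking branch lost) [OR] = 1 − (1−0.18) × (1−0.15) × (1−0.05) = 0.337850
P(Rear circuit fails) [OR] = 1 − (1−0.37) × (1−0.337850) = 0.582846
P(ABS chain fails) [OR] = 1 − (1−0.06) × (1−0.09) × (1−0.20) × (1−0.18) = 0.438858
P(Front circuit down) [AND] = 0.438858 × 0.14 = 0.061440
P(Service line down) [OR] = 1 − (1−0.23) × (1−0.061440) = 0.277309
P(Braking system failure) [OR] = 1 − (1−0.582846) × (1−0.277309) = 0.698527
Rounded to 4 decimal places: P(Braking system failure) ≈ 0.6985.

0.6985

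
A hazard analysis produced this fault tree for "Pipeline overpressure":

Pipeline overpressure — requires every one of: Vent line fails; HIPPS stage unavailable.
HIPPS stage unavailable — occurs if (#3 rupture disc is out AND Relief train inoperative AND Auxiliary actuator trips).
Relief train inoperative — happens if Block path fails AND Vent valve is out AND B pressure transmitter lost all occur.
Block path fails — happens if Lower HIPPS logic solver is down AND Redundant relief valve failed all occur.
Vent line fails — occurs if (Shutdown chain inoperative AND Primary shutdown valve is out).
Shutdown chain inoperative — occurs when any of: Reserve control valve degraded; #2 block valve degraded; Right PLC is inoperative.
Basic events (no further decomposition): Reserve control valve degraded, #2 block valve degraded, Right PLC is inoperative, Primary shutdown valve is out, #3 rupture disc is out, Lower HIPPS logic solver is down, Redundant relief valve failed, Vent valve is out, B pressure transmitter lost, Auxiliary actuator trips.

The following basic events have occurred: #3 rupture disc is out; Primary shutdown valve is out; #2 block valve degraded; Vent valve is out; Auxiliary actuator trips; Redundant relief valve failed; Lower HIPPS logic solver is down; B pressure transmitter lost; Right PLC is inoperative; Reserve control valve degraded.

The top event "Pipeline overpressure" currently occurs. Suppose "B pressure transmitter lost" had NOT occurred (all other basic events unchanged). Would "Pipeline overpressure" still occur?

No

Counterfactual: set "B pressure transmitter lost" to not occurred.
Shutdown chain inoperative [OR]: Reserve control valve degraded=occurs, #2 block valve degraded=occurs, Right PLC is inoperative=occurs → at least one input occurs → occurs.
Vent line fails [AND]: Shutdown chain inoperative=occurs, Primary shutdown valve is out=occurs → all inputs occur → occurs.
Block path fails [AND]: Lower HIPPS logic solver is down=occurs, Redundant relief valve failed=occurs → all inputs occur → occurs.
Relief train inoperative [AND]: Block path fails=occurs, Vent valve is out=occurs, B pressure transmitter lost=not → not all inputs occur → does not occur.
HIPPS stage unavailable [AND]: #3 rupture disc is out=occurs, Relief train inoperative=not, Auxiliary actuator trips=occurs → not all inputs occur → does not occur.
Pipeline overpressure [AND]: Vent line fails=occurs, HIPPS stage unavailable=not → not all inputs occur → does not occur.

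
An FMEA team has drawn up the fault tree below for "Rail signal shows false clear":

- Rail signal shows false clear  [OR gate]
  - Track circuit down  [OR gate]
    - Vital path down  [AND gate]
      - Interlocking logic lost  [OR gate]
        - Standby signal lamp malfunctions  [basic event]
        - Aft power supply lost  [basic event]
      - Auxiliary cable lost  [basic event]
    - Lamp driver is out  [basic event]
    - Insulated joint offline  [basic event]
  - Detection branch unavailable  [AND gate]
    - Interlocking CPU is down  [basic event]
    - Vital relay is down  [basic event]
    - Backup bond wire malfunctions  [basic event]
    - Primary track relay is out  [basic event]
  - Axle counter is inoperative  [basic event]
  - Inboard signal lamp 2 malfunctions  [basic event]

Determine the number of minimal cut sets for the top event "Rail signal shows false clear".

7

Interlocking logic lost [OR]: union of children's cut sets → 2 cut set(s).
Vital path down [AND]: one cut set from each child combined → 2 × 1 = 2 cut set(s).
Track circuit down [OR]: union of children's cut sets → 4 cut set(s).
Detection branch unavailable [AND]: one cut set from each child combined → 1 × 1 × 1 × 1 = 1 cut set(s).
Rail signal shows false clear [OR]: union of children's cut sets → 7 cut set(s).
Minimal cut sets: {Auxiliary cable lost, Standby signal lamp malfunctions}; {Aft power supply lost, Auxiliary cable lost}; {Lamp driver is out}; {Insulated joint offline}; {Backup bond wire malfunctions, Interlocking CPU is down, Primary track relay is out, Vital relay is down}; {Axle counter is inoperative}; {Inboard signal lamp 2 malfunctions}.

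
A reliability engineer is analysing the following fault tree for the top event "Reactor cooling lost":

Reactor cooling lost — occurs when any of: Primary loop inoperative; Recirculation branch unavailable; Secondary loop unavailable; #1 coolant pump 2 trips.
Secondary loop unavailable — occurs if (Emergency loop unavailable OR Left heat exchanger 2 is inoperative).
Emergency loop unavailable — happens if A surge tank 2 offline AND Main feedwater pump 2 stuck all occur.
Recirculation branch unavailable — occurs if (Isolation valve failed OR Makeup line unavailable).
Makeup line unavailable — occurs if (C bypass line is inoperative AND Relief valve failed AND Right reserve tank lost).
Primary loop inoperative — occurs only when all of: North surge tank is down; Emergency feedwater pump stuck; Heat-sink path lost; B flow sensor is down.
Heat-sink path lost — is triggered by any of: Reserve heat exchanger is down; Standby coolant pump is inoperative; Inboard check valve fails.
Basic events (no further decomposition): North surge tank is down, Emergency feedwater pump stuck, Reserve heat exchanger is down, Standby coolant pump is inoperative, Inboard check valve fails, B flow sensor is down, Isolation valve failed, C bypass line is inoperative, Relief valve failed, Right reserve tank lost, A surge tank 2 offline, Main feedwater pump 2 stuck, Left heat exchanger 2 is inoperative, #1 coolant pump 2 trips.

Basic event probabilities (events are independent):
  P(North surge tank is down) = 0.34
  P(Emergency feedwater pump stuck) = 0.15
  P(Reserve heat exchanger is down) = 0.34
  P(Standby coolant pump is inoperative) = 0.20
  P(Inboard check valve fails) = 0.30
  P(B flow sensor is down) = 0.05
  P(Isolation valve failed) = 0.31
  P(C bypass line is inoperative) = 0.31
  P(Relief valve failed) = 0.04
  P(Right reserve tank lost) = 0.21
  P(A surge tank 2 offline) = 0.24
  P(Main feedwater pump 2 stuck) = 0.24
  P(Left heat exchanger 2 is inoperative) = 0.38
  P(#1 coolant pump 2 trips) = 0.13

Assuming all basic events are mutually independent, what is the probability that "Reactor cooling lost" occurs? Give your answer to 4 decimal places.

0.6507

P(Heat-sink path lost) [OR] = 1 − (1−0.34) × (1−0.20) × (1−0.30) = 0.630400
P(Primary loop inoperative) [AND] = 0.34 × 0.15 × 0.630400 × 0.05 = 0.001608
P(Makeup line unavailable) [AND] = 0.31 × 0.04 × 0.21 = 0.002604
P(Recirculation branch unavailable) [OR] = 1 − (1−0.31) × (1−0.002604) = 0.311797
P(Emergency loop unavailable) [AND] = 0.24 × 0.24 = 0.057600
P(Secondary loop unavailable) [OR] = 1 − (1−0.057600) × (1−0.38) = 0.415712
P(Reactor cooling lost) [OR] = 1 − (1−0.001608) × (1−0.311797) × (1−0.415712) × (1−0.13) = 0.650728
Rounded to 4 decimal places: P(Reactor cooling lost) ≈ 0.6507.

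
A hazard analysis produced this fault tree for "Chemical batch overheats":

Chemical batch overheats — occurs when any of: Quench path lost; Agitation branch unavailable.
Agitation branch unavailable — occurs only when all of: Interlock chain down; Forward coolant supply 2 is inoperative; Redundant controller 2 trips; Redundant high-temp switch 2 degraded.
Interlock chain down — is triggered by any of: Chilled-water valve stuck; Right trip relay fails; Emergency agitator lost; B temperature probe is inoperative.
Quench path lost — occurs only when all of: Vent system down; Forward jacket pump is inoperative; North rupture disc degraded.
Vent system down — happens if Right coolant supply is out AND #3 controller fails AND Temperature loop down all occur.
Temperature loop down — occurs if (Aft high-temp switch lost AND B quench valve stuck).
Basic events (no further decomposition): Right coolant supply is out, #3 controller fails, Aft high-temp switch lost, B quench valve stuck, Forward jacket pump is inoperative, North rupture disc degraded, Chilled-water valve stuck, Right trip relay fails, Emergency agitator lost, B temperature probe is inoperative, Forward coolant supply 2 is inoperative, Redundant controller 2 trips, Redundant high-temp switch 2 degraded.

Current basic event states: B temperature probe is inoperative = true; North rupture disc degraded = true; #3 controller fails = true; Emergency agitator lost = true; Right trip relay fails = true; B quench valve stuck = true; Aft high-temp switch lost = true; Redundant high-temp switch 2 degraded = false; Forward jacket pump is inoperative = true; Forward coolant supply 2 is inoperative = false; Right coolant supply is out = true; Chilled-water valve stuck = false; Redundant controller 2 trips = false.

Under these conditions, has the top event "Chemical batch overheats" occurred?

Yes

Temperature loop down [AND]: Aft high-temp switch lost=occurs, B quench valve stuck=occurs → all inputs occur → occurs.
Vent system down [AND]: Right coolant supply is out=occurs, #3 controller fails=occurs, Temperature loop down=occurs → all inputs occur → occurs.
Quench path lost [AND]: Vent system down=occurs, Forward jacket pump is inoperative=occurs, North rupture disc degraded=occurs → all inputs occur → occurs.
Interlock chain down [OR]: Chilled-water valve stuck=not, Right trip relay fails=occurs, Emergency agitator lost=occurs, B temperature probe is inoperative=occurs → at least one input occurs → occurs.
Agitation branch unavailable [AND]: Interlock chain down=occurs, Forward coolant supply 2 is inoperative=not, Redundant controller 2 trips=not, Redundant high-temp switch 2 degraded=not → not all inputs occur → does not occur.
Chemical batch overheats [OR]: Quench path lost=occurs, Agitation branch unavailable=not → at least one input occurs → occurs.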